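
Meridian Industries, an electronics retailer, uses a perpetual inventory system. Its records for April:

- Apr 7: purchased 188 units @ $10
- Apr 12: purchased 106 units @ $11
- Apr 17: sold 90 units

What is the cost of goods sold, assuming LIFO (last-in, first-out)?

COGS = $990

Apr 17, 90 sold [LIFO — newest first]: 90 @ $11 = $990
Ending inventory: 188 @ $10 + 16 @ $11 = $2,056
Check: goods available $3,046 = COGS $990 + ending $2,056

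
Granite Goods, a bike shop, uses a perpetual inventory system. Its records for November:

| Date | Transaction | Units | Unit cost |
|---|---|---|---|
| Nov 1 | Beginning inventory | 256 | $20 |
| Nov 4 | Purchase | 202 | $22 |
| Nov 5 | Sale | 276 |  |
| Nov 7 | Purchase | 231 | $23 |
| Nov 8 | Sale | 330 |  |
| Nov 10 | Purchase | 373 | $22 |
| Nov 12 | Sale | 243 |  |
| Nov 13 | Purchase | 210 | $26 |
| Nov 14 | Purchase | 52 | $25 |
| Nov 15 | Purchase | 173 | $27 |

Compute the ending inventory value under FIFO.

Ending inventory = $16,117

Nov 5, 276 sold [FIFO — oldest first]: 256 @ $20 + 20 @ $22 = $5,560
Nov 8, 330 sold [FIFO — oldest first]: 182 @ $22 + 148 @ $23 = $7,408
Nov 12, 243 sold [FIFO — oldest first]: 83 @ $23 + 160 @ $22 = $5,429
Total COGS = $5,560 + $7,408 + $5,429 = $18,397
Ending inventory: 213 @ $22 + 210 @ $26 + 52 @ $25 + 173 @ $27 = $16,117
Check: goods available $34,514 = COGS $18,397 + ending $16,117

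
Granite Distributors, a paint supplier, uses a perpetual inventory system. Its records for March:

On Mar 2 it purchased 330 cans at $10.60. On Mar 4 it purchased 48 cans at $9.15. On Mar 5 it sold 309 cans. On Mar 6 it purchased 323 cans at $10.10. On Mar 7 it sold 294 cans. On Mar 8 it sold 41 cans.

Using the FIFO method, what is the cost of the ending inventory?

Ending inventory = $575.70

Mar 5, 309 sold [FIFO — oldest first]: 309 @ $10.60 = $3,275.40
Mar 7, 294 sold [FIFO — oldest first]: 21 @ $10.60 + 48 @ $9.15 + 225 @ $10.10 = $2,934.30
Mar 8, 41 sold [FIFO — oldest first]: 41 @ $10.10 = $414.10
Total COGS = $3,275.40 + $2,934.30 + $414.10 = $6,623.80
Ending inventory: 57 @ $10.10 = $575.70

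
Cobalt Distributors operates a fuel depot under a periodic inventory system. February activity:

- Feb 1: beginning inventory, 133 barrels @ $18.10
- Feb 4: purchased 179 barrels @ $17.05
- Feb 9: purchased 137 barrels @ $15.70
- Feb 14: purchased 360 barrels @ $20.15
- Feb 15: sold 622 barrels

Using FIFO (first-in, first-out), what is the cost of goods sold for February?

Feb 15, 622 sold [FIFO — oldest first]: 133 @ $18.10 + 179 @ $17.05 + 137 @ $15.70 + 173 @ $20.15 = $11,096.10
Ending inventory: 187 @ $20.15 = $3,768.05

COGS = $11,096.10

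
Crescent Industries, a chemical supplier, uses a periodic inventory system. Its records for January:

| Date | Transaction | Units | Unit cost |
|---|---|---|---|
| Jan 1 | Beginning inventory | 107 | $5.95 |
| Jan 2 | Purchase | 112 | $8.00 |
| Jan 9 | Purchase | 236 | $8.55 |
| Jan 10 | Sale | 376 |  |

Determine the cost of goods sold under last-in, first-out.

COGS = $3,080.40

Jan 10, 376 sold [LIFO — newest first]: 236 @ $8.55 + 112 @ $8.00 + 28 @ $5.95 = $3,080.40
Ending inventory: 79 @ $5.95 = $470.05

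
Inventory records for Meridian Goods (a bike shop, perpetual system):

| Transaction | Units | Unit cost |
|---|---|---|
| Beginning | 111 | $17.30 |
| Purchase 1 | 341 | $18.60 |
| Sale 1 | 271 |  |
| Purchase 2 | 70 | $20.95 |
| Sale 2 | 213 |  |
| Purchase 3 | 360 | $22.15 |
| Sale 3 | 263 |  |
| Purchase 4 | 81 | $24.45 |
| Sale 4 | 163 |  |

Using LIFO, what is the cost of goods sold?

Sale 1 (271) [LIFO — newest first]: 271 @ $18.60 = $5,040.60
Sale 2 (213) [LIFO — newest first]: 70 @ $20.95 + 70 @ $18.60 + 73 @ $17.30 = $4,031.40
Sale 3 (263) [LIFO — newest first]: 263 @ $22.15 = $5,825.45
Sale 4 (163) [LIFO — newest first]: 81 @ $24.45 + 82 @ $22.15 = $3,796.75
Total COGS = $5,040.60 + $4,031.40 + $5,825.45 + $3,796.75 = $18,694.20
Ending inventory: 38 @ $17.30 + 15 @ $22.15 = $989.65

COGS = $18,694.20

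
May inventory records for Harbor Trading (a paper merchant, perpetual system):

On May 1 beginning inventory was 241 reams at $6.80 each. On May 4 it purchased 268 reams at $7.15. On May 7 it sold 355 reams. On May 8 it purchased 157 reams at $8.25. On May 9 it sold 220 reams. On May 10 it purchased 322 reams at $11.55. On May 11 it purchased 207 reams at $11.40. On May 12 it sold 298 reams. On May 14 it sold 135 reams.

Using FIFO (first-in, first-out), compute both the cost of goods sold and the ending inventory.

May 7, 355 sold [FIFO — oldest first]: 241 @ $6.80 + 114 @ $7.15 = $2,453.90
May 9, 220 sold [FIFO — oldest first]: 154 @ $7.15 + 66 @ $8.25 = $1,645.60
May 12, 298 sold [FIFO — oldest first]: 91 @ $8.25 + 207 @ $11.55 = $3,141.60
May 14, 135 sold [FIFO — oldest first]: 115 @ $11.55 + 20 @ $11.40 = $1,556.25
Total COGS = $2,453.90 + $1,645.60 + $3,141.60 + $1,556.25 = $8,797.35
Ending inventory: 187 @ $11.40 = $2,131.80

COGS = $8,797.35; ending inventory = $2,131.80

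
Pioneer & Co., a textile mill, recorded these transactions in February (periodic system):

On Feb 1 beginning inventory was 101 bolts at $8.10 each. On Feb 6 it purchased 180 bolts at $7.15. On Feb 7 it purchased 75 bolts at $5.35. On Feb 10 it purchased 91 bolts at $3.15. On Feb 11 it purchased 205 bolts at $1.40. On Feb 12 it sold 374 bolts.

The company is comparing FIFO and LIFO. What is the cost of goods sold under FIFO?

COGS = $2,563.05

FIFO COGS: 101 @ $8.10 + 180 @ $7.15 + 75 @ $5.35 + 18 @ $3.15 = $2,563.05
LIFO COGS: 205 @ $1.40 + 91 @ $3.15 + 75 @ $5.35 + 3 @ $7.15 = $996.35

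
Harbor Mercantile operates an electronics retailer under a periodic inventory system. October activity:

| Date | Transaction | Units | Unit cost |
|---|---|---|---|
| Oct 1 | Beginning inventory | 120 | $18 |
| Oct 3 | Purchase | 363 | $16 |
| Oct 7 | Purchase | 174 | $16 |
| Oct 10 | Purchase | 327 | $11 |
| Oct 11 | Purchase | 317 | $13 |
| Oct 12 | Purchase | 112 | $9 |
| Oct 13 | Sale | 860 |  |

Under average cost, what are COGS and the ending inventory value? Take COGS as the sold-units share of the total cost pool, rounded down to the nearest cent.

COGS = $11,854.97; ending inventory = $7,623.03

Oct 13, sell 860: 860/1413 × $19,478.00 → $11,854.97
Ending inventory (cost pool remaining) = $7,623.03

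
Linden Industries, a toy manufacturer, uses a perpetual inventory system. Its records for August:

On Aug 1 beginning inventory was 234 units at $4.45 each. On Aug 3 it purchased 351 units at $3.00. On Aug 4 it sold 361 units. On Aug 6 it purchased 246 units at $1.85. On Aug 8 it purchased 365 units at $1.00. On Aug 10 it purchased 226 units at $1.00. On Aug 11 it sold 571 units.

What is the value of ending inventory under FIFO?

Aug 4, 361 sold [FIFO — oldest first]: 234 @ $4.45 + 127 @ $3.00 = $1,422.30
Aug 11, 571 sold [FIFO — oldest first]: 224 @ $3.00 + 246 @ $1.85 + 101 @ $1.00 = $1,228.10
Total COGS = $1,422.30 + $1,228.10 = $2,650.40
Ending inventory: 264 @ $1.00 + 226 @ $1.00 = $490.00
Check: goods available $3,140.40 = COGS $2,650.40 + ending $490.00

Ending inventory = $490.00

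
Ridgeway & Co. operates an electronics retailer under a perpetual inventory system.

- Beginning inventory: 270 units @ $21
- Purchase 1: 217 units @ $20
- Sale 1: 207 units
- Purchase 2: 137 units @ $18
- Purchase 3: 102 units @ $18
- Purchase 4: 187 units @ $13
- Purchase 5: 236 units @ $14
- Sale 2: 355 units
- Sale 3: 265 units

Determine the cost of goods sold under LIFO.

COGS = $13,421

Sale 1 (207) [LIFO — newest first]: 207 @ $20 = $4,140
Sale 2 (355) [LIFO — newest first]: 236 @ $14 + 119 @ $13 = $4,851
Sale 3 (265) [LIFO — newest first]: 68 @ $13 + 102 @ $18 + 95 @ $18 = $4,430
Total COGS = $4,140 + $4,851 + $4,430 = $13,421
Ending inventory: 270 @ $21 + 10 @ $20 + 42 @ $18 = $6,626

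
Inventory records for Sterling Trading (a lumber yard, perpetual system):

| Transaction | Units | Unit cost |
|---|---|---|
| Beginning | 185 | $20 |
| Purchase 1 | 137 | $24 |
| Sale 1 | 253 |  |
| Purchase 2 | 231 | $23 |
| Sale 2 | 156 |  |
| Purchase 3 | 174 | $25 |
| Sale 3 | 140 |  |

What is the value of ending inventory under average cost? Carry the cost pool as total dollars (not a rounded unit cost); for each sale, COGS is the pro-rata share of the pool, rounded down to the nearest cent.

Ending inventory = $4,264.73

After Beginning: 185 on hand, pool $3,700.00 (≈ $20.0000 each)
After Purchase 1: 322 on hand, pool $6,988.00 (≈ $21.7019 each)
Sale 1, sell 253: 253/322 × $6,988.00 → $5,490.57
After Purchase 2: 300 on hand, pool $6,810.43 (≈ $22.7014 each)
Sale 2, sell 156: 156/300 × $6,810.43 → $3,541.42
After Purchase 3: 318 on hand, pool $7,619.01 (≈ $23.9592 each)
Sale 3, sell 140: 140/318 × $7,619.01 → $3,354.28
Total COGS = $5,490.57 + $3,541.42 + $3,354.28 = $12,386.27
Ending inventory (cost pool remaining) = $4,264.73
Check: goods available $16,651.00 = COGS $12,386.27 + ending $4,264.73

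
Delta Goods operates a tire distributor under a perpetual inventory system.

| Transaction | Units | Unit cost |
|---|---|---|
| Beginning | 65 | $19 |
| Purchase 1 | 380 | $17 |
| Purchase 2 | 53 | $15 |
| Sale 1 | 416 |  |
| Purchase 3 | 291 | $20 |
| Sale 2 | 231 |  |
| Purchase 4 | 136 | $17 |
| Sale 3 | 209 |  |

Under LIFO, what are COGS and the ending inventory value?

Sale 1 (416) [LIFO — newest first]: 53 @ $15 + 363 @ $17 = $6,966
Sale 2 (231) [LIFO — newest first]: 231 @ $20 = $4,620
Sale 3 (209) [LIFO — newest first]: 136 @ $17 + 60 @ $20 + 13 @ $17 = $3,733
Total COGS = $6,966 + $4,620 + $3,733 = $15,319
Ending inventory: 65 @ $19 + 4 @ $17 = $1,303

COGS = $15,319; ending inventory = $1,303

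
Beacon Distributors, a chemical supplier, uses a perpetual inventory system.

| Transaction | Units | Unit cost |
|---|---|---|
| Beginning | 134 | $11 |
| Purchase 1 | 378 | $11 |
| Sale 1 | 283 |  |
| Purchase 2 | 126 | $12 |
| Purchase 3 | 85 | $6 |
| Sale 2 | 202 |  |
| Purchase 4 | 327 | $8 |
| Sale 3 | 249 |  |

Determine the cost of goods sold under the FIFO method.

COGS = $7,742

Sale 1 (283) [FIFO — oldest first]: 134 @ $11 + 149 @ $11 = $3,113
Sale 2 (202) [FIFO — oldest first]: 202 @ $11 = $2,222
Sale 3 (249) [FIFO — oldest first]: 27 @ $11 + 126 @ $12 + 85 @ $6 + 11 @ $8 = $2,407
Total COGS = $3,113 + $2,222 + $2,407 = $7,742
Ending inventory: 316 @ $8 = $2,528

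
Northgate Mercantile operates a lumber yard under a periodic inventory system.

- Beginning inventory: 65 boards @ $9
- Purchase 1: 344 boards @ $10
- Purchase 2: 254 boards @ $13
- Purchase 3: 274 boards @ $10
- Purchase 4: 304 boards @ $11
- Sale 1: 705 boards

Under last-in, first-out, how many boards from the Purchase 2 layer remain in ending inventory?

Sale 1 (705) [LIFO — newest first]: 304 @ $11 + 274 @ $10 + 127 @ $13 = $7,735
Ending inventory: 65 @ $9 + 344 @ $10 + 127 @ $13 = $5,676

127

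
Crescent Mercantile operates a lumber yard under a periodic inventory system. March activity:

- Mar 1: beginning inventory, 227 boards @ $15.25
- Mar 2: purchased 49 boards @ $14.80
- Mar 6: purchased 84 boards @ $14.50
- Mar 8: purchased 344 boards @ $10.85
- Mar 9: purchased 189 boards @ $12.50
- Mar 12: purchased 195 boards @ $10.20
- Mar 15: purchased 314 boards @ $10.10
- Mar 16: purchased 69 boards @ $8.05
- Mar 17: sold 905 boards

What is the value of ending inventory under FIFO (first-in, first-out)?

Mar 17, 905 sold [FIFO — oldest first]: 227 @ $15.25 + 49 @ $14.80 + 84 @ $14.50 + 344 @ $10.85 + 189 @ $12.50 + 12 @ $10.20 = $11,622.25
Ending inventory: 183 @ $10.20 + 314 @ $10.10 + 69 @ $8.05 = $5,593.45

Ending inventory = $5,593.45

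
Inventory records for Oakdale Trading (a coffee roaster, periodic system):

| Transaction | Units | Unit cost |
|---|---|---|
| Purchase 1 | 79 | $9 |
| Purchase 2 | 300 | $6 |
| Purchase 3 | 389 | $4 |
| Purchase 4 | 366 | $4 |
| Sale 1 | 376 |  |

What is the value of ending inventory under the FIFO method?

Ending inventory = $3,038

Sale 1 (376) [FIFO — oldest first]: 79 @ $9 + 297 @ $6 = $2,493
Ending inventory: 3 @ $6 + 389 @ $4 + 366 @ $4 = $3,038
Check: goods available $5,531 = COGS $2,493 + ending $3,038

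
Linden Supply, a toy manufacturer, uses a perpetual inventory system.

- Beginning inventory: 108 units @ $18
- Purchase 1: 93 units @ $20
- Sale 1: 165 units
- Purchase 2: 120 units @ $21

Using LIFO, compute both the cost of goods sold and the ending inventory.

Sale 1 (165) [LIFO — newest first]: 93 @ $20 + 72 @ $18 = $3,156
Ending inventory: 36 @ $18 + 120 @ $21 = $3,168
Check: goods available $6,324 = COGS $3,156 + ending $3,168

COGS = $3,156; ending inventory = $3,168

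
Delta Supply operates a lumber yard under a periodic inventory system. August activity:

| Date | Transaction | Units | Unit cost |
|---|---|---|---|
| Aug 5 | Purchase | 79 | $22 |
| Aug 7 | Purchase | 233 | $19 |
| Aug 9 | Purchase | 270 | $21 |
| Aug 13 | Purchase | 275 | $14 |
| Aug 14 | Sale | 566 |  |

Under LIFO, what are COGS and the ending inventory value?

Aug 14, 566 sold [LIFO — newest first]: 275 @ $14 + 270 @ $21 + 21 @ $19 = $9,919
Ending inventory: 79 @ $22 + 212 @ $19 = $5,766

COGS = $9,919; ending inventory = $5,766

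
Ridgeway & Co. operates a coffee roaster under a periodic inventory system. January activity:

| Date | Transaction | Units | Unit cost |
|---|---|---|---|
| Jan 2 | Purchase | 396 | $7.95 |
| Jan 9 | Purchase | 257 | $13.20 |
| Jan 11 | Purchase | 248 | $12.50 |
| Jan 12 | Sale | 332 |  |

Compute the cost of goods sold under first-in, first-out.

Jan 12, 332 sold [FIFO — oldest first]: 332 @ $7.95 = $2,639.40
Ending inventory: 64 @ $7.95 + 257 @ $13.20 + 248 @ $12.50 = $7,001.20
Check: goods available $9,640.60 = COGS $2,639.40 + ending $7,001.20

COGS = $2,639.40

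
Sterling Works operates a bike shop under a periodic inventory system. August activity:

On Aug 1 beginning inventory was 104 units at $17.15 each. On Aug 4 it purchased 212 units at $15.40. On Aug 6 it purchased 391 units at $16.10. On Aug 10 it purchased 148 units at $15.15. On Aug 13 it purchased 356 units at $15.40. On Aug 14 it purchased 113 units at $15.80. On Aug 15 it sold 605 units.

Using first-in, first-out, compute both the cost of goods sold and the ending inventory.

COGS = $9,701.30; ending inventory = $11,152.20

Aug 15, 605 sold [FIFO — oldest first]: 104 @ $17.15 + 212 @ $15.40 + 289 @ $16.10 = $9,701.30
Ending inventory: 102 @ $16.10 + 148 @ $15.15 + 356 @ $15.40 + 113 @ $15.80 = $11,152.20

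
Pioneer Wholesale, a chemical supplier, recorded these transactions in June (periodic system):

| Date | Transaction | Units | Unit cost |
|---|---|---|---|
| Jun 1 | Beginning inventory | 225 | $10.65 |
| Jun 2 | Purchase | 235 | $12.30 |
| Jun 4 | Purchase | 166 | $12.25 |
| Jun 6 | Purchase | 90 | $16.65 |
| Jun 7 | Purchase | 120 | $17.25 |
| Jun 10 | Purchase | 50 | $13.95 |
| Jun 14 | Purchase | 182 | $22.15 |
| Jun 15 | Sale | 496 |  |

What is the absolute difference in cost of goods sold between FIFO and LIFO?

FIFO COGS: 225 @ $10.65 + 235 @ $12.30 + 36 @ $12.25 = $5,727.75
LIFO COGS: 182 @ $22.15 + 50 @ $13.95 + 120 @ $17.25 + 90 @ $16.65 + 54 @ $12.25 = $8,958.80
Difference = |$5,727.75 − $8,958.80| = $3,231.05

$3,231.05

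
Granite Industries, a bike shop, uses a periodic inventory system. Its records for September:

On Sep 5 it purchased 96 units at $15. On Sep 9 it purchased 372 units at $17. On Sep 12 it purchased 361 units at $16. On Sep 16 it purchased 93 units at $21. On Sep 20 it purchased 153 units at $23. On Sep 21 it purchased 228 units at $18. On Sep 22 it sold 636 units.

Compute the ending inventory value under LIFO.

Ending inventory = $10,948

Sep 22, 636 sold [LIFO — newest first]: 228 @ $18 + 153 @ $23 + 93 @ $21 + 162 @ $16 = $12,168
Ending inventory: 96 @ $15 + 372 @ $17 + 199 @ $16 = $10,948
Check: goods available $23,116 = COGS $12,168 + ending $10,948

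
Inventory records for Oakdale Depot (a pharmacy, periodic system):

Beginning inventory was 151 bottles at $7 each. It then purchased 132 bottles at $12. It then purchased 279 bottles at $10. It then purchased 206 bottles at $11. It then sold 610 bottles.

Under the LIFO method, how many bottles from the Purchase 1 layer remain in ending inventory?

Sale 1 (610) [LIFO — newest first]: 206 @ $11 + 279 @ $10 + 125 @ $12 = $6,556
Ending inventory: 151 @ $7 + 7 @ $12 = $1,141
Check: goods available $7,697 = COGS $6,556 + ending $1,141

7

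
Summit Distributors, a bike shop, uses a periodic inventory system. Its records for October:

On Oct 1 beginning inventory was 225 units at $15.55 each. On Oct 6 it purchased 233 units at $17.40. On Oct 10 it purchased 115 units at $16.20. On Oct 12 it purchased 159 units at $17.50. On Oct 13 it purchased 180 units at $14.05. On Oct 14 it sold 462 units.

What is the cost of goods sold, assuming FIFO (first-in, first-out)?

COGS = $7,617.75

Oct 14, 462 sold [FIFO — oldest first]: 225 @ $15.55 + 233 @ $17.40 + 4 @ $16.20 = $7,617.75
Ending inventory: 111 @ $16.20 + 159 @ $17.50 + 180 @ $14.05 = $7,109.70
Check: goods available $14,727.45 = COGS $7,617.75 + ending $7,109.70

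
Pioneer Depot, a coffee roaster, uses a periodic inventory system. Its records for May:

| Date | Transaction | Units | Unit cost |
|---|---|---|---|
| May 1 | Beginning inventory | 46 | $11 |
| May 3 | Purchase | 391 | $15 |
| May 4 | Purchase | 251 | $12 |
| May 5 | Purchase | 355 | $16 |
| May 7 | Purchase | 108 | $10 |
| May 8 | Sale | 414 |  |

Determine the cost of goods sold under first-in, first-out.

May 8, 414 sold [FIFO — oldest first]: 46 @ $11 + 368 @ $15 = $6,026
Ending inventory: 23 @ $15 + 251 @ $12 + 355 @ $16 + 108 @ $10 = $10,117
Check: goods available $16,143 = COGS $6,026 + ending $10,117

COGS = $6,026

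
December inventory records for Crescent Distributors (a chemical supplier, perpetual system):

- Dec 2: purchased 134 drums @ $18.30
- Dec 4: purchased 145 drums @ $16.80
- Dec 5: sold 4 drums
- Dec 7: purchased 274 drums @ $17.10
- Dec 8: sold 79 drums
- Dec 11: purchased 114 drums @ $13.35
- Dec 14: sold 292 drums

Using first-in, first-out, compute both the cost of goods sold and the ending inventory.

COGS = $6,529.80; ending inventory = $4,565.70

Dec 5, 4 sold [FIFO — oldest first]: 4 @ $18.30 = $73.20
Dec 8, 79 sold [FIFO — oldest first]: 79 @ $18.30 = $1,445.70
Dec 14, 292 sold [FIFO — oldest first]: 51 @ $18.30 + 145 @ $16.80 + 96 @ $17.10 = $5,010.90
Total COGS = $73.20 + $1,445.70 + $5,010.90 = $6,529.80
Ending inventory: 178 @ $17.10 + 114 @ $13.35 = $4,565.70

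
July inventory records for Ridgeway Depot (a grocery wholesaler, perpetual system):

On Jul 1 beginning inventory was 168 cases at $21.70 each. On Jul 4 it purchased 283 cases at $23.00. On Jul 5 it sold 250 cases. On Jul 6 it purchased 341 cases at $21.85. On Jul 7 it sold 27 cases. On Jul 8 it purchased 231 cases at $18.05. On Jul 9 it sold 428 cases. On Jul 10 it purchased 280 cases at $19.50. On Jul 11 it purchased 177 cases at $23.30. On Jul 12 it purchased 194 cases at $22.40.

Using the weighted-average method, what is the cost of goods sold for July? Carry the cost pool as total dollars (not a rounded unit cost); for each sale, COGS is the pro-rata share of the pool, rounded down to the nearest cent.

COGS = $15,146.67

After Jul 1: 168 on hand, pool $3,645.60 (≈ $21.7000 each)
After Jul 4: 451 on hand, pool $10,154.60 (≈ $22.5157 each)
Jul 5, sell 250: 250/451 × $10,154.60 → $5,628.93
After Jul 6: 542 on hand, pool $11,976.52 (≈ $22.0969 each)
Jul 7, sell 27: 27/542 × $11,976.52 → $596.61
After Jul 8: 746 on hand, pool $15,549.46 (≈ $20.8438 each)
Jul 9, sell 428: 428/746 × $15,549.46 → $8,921.13
After Jul 10: 598 on hand, pool $12,088.33 (≈ $20.2146 each)
After Jul 11: 775 on hand, pool $16,212.43 (≈ $20.9193 each)
After Jul 12: 969 on hand, pool $20,558.03 (≈ $21.2157 each)
Total COGS = $5,628.93 + $596.61 + $8,921.13 = $15,146.67
Ending inventory (cost pool remaining) = $20,558.03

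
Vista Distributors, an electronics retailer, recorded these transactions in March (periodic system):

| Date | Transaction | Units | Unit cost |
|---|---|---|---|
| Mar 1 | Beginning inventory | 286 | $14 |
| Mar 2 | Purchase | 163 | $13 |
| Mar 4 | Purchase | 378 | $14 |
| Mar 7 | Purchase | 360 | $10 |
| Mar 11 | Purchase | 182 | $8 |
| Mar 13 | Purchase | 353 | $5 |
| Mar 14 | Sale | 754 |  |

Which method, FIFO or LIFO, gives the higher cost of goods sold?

FIFO

FIFO COGS: 286 @ $14 + 163 @ $13 + 305 @ $14 = $10,393
LIFO COGS: 353 @ $5 + 182 @ $8 + 219 @ $10 = $5,411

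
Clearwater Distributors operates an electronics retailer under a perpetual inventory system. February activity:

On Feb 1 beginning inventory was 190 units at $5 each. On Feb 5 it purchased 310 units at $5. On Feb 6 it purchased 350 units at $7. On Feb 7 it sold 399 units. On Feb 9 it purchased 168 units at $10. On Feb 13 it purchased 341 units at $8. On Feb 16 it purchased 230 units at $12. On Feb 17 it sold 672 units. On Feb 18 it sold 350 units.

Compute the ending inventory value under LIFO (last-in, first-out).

Feb 7, 399 sold [LIFO — newest first]: 350 @ $7 + 49 @ $5 = $2,695
Feb 17, 672 sold [LIFO — newest first]: 230 @ $12 + 341 @ $8 + 101 @ $10 = $6,498
Feb 18, 350 sold [LIFO — newest first]: 67 @ $10 + 261 @ $5 + 22 @ $5 = $2,085
Total COGS = $2,695 + $6,498 + $2,085 = $11,278
Ending inventory: 168 @ $5 = $840
Check: goods available $12,118 = COGS $11,278 + ending $840

Ending inventory = $840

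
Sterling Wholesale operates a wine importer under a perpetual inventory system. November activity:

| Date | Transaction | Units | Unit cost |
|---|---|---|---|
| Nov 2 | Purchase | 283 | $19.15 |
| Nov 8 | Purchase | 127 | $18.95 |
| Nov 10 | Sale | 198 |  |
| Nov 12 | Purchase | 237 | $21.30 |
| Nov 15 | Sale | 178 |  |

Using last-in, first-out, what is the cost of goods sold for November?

Nov 10, 198 sold [LIFO — newest first]: 127 @ $18.95 + 71 @ $19.15 = $3,766.30
Nov 15, 178 sold [LIFO — newest first]: 178 @ $21.30 = $3,791.40
Total COGS = $3,766.30 + $3,791.40 = $7,557.70
Ending inventory: 212 @ $19.15 + 59 @ $21.30 = $5,316.50
Check: goods available $12,874.20 = COGS $7,557.70 + ending $5,316.50

COGS = $7,557.70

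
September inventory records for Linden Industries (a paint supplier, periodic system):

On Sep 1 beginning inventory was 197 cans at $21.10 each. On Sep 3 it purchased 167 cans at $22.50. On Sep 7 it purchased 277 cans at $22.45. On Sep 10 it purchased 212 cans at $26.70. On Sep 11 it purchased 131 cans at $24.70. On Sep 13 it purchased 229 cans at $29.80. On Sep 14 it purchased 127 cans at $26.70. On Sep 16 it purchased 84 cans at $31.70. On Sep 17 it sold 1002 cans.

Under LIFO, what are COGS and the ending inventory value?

Sep 17, 1002 sold [LIFO — newest first]: 84 @ $31.70 + 127 @ $26.70 + 229 @ $29.80 + 131 @ $24.70 + 212 @ $26.70 + 219 @ $22.45 = $26,690.55
Ending inventory: 197 @ $21.10 + 167 @ $22.50 + 58 @ $22.45 = $9,216.30

COGS = $26,690.55; ending inventory = $9,216.30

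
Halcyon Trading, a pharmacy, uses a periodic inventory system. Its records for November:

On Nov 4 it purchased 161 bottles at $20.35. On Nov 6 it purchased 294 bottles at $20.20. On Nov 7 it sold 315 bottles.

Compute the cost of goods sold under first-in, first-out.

COGS = $6,387.15

Nov 7, 315 sold [FIFO — oldest first]: 161 @ $20.35 + 154 @ $20.20 = $6,387.15
Ending inventory: 140 @ $20.20 = $2,828.00
Check: goods available $9,215.15 = COGS $6,387.15 + ending $2,828.00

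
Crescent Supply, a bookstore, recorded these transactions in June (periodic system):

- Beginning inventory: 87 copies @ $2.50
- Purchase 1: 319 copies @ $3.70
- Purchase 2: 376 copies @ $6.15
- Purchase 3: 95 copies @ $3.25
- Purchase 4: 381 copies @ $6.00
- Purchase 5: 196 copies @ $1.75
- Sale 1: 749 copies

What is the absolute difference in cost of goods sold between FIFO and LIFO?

$95.95

FIFO COGS: 87 @ $2.50 + 319 @ $3.70 + 343 @ $6.15 = $3,507.25
LIFO COGS: 196 @ $1.75 + 381 @ $6.00 + 95 @ $3.25 + 77 @ $6.15 = $3,411.30
Difference = |$3,507.25 − $3,411.30| = $95.95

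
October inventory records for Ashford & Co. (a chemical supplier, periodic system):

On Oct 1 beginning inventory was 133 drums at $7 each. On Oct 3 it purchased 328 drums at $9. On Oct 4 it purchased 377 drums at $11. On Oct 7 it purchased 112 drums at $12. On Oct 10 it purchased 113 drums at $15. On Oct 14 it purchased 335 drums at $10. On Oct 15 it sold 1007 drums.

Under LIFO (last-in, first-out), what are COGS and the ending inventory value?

Oct 15, 1007 sold [LIFO — newest first]: 335 @ $10 + 113 @ $15 + 112 @ $12 + 377 @ $11 + 70 @ $9 = $11,166
Ending inventory: 133 @ $7 + 258 @ $9 = $3,253
Check: goods available $14,419 = COGS $11,166 + ending $3,253

COGS = $11,166; ending inventory = $3,253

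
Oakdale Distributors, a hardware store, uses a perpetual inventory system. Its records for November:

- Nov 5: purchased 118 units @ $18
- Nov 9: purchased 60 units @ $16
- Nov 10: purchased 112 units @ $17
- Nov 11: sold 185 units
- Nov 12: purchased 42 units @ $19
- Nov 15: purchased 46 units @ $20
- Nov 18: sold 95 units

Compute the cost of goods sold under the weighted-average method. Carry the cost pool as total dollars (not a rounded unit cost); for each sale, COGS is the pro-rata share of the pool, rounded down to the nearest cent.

COGS = $4,916.61

After Nov 5: 118 on hand, pool $2,124.00 (≈ $18.0000 each)
After Nov 9: 178 on hand, pool $3,084.00 (≈ $17.3258 each)
After Nov 10: 290 on hand, pool $4,988.00 (≈ $17.2000 each)
Nov 11, sell 185: 185/290 × $4,988.00 → $3,182.00
After Nov 12: 147 on hand, pool $2,604.00 (≈ $17.7143 each)
After Nov 15: 193 on hand, pool $3,524.00 (≈ $18.2591 each)
Nov 18, sell 95: 95/193 × $3,524.00 → $1,734.61
Total COGS = $3,182.00 + $1,734.61 = $4,916.61
Ending inventory (cost pool remaining) = $1,789.39
Check: goods available $6,706.00 = COGS $4,916.61 + ending $1,789.39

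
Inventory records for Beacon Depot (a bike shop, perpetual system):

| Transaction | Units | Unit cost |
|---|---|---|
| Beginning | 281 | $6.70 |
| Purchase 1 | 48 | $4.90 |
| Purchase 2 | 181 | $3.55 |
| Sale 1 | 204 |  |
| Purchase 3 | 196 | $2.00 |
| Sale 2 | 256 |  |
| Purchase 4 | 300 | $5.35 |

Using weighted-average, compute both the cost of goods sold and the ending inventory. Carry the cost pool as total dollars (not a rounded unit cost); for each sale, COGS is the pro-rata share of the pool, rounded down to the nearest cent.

After Beginning: 281 on hand, pool $1,882.70 (≈ $6.7000 each)
After Purchase 1: 329 on hand, pool $2,117.90 (≈ $6.4374 each)
After Purchase 2: 510 on hand, pool $2,760.45 (≈ $5.4126 each)
Sale 1, sell 204: 204/510 × $2,760.45 → $1,104.18
After Purchase 3: 502 on hand, pool $2,048.27 (≈ $4.0802 each)
Sale 2, sell 256: 256/502 × $2,048.27 → $1,044.53
After Purchase 4: 546 on hand, pool $2,608.74 (≈ $4.7779 each)
Total COGS = $1,104.18 + $1,044.53 = $2,148.71
Ending inventory (cost pool remaining) = $2,608.74

COGS = $2,148.71; ending inventory = $2,608.74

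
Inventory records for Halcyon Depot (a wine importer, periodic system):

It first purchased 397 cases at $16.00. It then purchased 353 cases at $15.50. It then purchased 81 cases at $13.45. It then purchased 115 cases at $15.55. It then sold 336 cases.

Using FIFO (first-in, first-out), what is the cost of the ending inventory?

Ending inventory = $9,325.20

Sale 1 (336) [FIFO — oldest first]: 336 @ $16.00 = $5,376.00
Ending inventory: 61 @ $16.00 + 353 @ $15.50 + 81 @ $13.45 + 115 @ $15.55 = $9,325.20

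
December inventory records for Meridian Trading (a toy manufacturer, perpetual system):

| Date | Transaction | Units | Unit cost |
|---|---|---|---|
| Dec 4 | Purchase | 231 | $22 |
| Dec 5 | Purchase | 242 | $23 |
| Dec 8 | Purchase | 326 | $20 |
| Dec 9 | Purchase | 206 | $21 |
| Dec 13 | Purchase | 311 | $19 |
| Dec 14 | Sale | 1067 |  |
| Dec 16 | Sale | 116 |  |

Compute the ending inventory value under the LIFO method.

Dec 14, 1067 sold [LIFO — newest first]: 311 @ $19 + 206 @ $21 + 326 @ $20 + 224 @ $23 = $21,907
Dec 16, 116 sold [LIFO — newest first]: 18 @ $23 + 98 @ $22 = $2,570
Total COGS = $21,907 + $2,570 = $24,477
Ending inventory: 133 @ $22 = $2,926

Ending inventory = $2,926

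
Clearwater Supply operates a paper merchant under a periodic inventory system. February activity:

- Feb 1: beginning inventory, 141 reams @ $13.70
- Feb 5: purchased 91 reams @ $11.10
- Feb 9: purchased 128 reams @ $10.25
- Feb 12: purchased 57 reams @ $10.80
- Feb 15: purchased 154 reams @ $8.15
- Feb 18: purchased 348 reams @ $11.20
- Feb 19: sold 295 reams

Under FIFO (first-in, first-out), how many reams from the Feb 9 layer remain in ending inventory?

Feb 19, 295 sold [FIFO — oldest first]: 141 @ $13.70 + 91 @ $11.10 + 63 @ $10.25 = $3,587.55
Ending inventory: 65 @ $10.25 + 57 @ $10.80 + 154 @ $8.15 + 348 @ $11.20 = $6,434.55

65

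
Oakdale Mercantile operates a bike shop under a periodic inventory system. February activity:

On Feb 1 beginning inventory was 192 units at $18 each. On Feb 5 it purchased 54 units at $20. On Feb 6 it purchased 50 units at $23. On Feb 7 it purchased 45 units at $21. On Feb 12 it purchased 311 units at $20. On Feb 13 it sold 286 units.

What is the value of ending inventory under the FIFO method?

Ending inventory = $7,395

Feb 13, 286 sold [FIFO — oldest first]: 192 @ $18 + 54 @ $20 + 40 @ $23 = $5,456
Ending inventory: 10 @ $23 + 45 @ $21 + 311 @ $20 = $7,395
Check: goods available $12,851 = COGS $5,456 + ending $7,395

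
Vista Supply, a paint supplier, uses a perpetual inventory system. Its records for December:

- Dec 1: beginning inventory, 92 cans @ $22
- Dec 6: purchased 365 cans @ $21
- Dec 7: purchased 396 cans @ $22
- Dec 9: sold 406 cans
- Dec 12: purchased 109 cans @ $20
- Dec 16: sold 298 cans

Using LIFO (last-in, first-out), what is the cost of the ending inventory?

Dec 9, 406 sold [LIFO — newest first]: 396 @ $22 + 10 @ $21 = $8,922
Dec 16, 298 sold [LIFO — newest first]: 109 @ $20 + 189 @ $21 = $6,149
Total COGS = $8,922 + $6,149 = $15,071
Ending inventory: 92 @ $22 + 166 @ $21 = $5,510
Check: goods available $20,581 = COGS $15,071 + ending $5,510

Ending inventory = $5,510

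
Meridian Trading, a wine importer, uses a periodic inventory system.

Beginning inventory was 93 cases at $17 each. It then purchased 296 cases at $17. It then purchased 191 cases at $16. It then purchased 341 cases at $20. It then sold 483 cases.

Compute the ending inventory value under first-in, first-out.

Sale 1 (483) [FIFO — oldest first]: 93 @ $17 + 296 @ $17 + 94 @ $16 = $8,117
Ending inventory: 97 @ $16 + 341 @ $20 = $8,372

Ending inventory = $8,372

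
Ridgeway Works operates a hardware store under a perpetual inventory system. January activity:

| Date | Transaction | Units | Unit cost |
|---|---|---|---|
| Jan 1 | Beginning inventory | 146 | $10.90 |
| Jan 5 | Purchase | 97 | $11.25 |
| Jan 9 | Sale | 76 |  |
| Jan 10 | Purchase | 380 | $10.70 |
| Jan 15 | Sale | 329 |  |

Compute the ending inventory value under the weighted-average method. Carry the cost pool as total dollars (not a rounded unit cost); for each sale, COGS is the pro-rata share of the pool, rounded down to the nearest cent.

Ending inventory = $2,355.22

After Jan 1: 146 on hand, pool $1,591.40 (≈ $10.9000 each)
After Jan 5: 243 on hand, pool $2,682.65 (≈ $11.0397 each)
Jan 9, sell 76: 76/243 × $2,682.65 → $839.01
After Jan 10: 547 on hand, pool $5,909.64 (≈ $10.8037 each)
Jan 15, sell 329: 329/547 × $5,909.64 → $3,554.42
Total COGS = $839.01 + $3,554.42 = $4,393.43
Ending inventory (cost pool remaining) = $2,355.22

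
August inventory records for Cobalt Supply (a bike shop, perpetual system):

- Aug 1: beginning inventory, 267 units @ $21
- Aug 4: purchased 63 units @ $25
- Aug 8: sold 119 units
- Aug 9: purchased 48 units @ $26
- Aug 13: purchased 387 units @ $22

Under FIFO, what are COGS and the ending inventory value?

COGS = $2,499; ending inventory = $14,445

Aug 8, 119 sold [FIFO — oldest first]: 119 @ $21 = $2,499
Ending inventory: 148 @ $21 + 63 @ $25 + 48 @ $26 + 387 @ $22 = $14,445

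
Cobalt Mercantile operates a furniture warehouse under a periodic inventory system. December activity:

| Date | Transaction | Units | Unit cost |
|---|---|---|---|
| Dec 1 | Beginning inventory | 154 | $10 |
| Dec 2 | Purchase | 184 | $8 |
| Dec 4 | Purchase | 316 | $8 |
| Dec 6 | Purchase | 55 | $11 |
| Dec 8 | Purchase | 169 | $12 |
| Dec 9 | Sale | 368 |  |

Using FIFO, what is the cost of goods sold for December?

COGS = $3,252

Dec 9, 368 sold [FIFO — oldest first]: 154 @ $10 + 184 @ $8 + 30 @ $8 = $3,252
Ending inventory: 286 @ $8 + 55 @ $11 + 169 @ $12 = $4,921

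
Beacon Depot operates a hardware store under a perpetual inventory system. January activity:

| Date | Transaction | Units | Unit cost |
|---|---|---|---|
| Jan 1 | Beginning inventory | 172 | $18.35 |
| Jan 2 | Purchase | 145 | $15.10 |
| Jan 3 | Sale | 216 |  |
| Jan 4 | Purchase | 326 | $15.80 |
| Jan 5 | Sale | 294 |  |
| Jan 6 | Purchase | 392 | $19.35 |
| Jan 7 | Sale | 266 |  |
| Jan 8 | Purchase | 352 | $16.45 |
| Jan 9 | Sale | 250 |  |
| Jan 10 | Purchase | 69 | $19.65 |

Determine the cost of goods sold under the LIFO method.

COGS = $17,397.15

Jan 3, 216 sold [LIFO — newest first]: 145 @ $15.10 + 71 @ $18.35 = $3,492.35
Jan 5, 294 sold [LIFO — newest first]: 294 @ $15.80 = $4,645.20
Jan 7, 266 sold [LIFO — newest first]: 266 @ $19.35 = $5,147.10
Jan 9, 250 sold [LIFO — newest first]: 250 @ $16.45 = $4,112.50
Total COGS = $3,492.35 + $4,645.20 + $5,147.10 + $4,112.50 = $17,397.15
Ending inventory: 101 @ $18.35 + 32 @ $15.80 + 126 @ $19.35 + 102 @ $16.45 + 69 @ $19.65 = $7,830.80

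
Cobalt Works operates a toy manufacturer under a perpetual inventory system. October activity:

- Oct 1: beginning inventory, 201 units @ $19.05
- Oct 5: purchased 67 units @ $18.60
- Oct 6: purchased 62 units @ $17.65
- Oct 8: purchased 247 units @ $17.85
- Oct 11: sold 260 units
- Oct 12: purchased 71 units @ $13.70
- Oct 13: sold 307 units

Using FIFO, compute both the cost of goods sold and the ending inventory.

COGS = $10,400.00; ending inventory = $1,151.20

Oct 11, 260 sold [FIFO — oldest first]: 201 @ $19.05 + 59 @ $18.60 = $4,926.45
Oct 13, 307 sold [FIFO — oldest first]: 8 @ $18.60 + 62 @ $17.65 + 237 @ $17.85 = $5,473.55
Total COGS = $4,926.45 + $5,473.55 = $10,400.00
Ending inventory: 10 @ $17.85 + 71 @ $13.70 = $1,151.20
Check: goods available $11,551.20 = COGS $10,400.00 + ending $1,151.20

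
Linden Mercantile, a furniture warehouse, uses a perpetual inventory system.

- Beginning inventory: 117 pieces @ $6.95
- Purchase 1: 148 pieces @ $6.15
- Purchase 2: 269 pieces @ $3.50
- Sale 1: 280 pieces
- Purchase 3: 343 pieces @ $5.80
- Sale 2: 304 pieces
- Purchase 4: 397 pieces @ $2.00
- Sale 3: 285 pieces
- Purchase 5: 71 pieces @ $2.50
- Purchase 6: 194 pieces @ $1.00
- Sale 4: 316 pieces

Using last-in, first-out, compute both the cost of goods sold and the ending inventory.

Sale 1 (280) [LIFO — newest first]: 269 @ $3.50 + 11 @ $6.15 = $1,009.15
Sale 2 (304) [LIFO — newest first]: 304 @ $5.80 = $1,763.20
Sale 3 (285) [LIFO — newest first]: 285 @ $2.00 = $570.00
Sale 4 (316) [LIFO — newest first]: 194 @ $1.00 + 71 @ $2.50 + 51 @ $2.00 = $473.50
Total COGS = $1,009.15 + $1,763.20 + $570.00 + $473.50 = $3,815.85
Ending inventory: 117 @ $6.95 + 137 @ $6.15 + 39 @ $5.80 + 61 @ $2.00 = $2,003.90
Check: goods available $5,819.75 = COGS $3,815.85 + ending $2,003.90

COGS = $3,815.85; ending inventory = $2,003.90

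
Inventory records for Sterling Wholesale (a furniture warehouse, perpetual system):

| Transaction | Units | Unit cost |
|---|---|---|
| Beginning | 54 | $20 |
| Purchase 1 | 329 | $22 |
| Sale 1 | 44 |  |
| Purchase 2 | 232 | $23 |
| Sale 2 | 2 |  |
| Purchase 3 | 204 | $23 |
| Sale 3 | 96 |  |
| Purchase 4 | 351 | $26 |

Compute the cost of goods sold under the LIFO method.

COGS = $3,222

Sale 1 (44) [LIFO — newest first]: 44 @ $22 = $968
Sale 2 (2) [LIFO — newest first]: 2 @ $23 = $46
Sale 3 (96) [LIFO — newest first]: 96 @ $23 = $2,208
Total COGS = $968 + $46 + $2,208 = $3,222
Ending inventory: 54 @ $20 + 285 @ $22 + 230 @ $23 + 108 @ $23 + 351 @ $26 = $24,250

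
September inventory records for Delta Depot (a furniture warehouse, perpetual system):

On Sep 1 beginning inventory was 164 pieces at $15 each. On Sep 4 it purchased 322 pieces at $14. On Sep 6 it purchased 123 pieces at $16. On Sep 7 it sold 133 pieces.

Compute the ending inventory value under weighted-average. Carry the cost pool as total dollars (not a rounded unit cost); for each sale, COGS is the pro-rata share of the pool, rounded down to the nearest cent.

After Sep 1: 164 on hand, pool $2,460.00 (≈ $15.0000 each)
After Sep 4: 486 on hand, pool $6,968.00 (≈ $14.3374 each)
After Sep 6: 609 on hand, pool $8,936.00 (≈ $14.6732 each)
Sep 7, sell 133: 133/609 × $8,936.00 → $1,951.54
Ending inventory (cost pool remaining) = $6,984.46
Check: goods available $8,936.00 = COGS $1,951.54 + ending $6,984.46

Ending inventory = $6,984.46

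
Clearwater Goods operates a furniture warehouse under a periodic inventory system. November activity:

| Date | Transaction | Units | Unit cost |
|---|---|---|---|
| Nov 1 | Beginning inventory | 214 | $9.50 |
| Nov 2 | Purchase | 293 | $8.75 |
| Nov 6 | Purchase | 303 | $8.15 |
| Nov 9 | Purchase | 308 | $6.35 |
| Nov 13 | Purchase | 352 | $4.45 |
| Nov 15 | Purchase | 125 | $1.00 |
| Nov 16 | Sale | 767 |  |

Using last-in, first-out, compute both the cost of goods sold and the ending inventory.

Nov 16, 767 sold [LIFO — newest first]: 125 @ $1.00 + 352 @ $4.45 + 290 @ $6.35 = $3,532.90
Ending inventory: 214 @ $9.50 + 293 @ $8.75 + 303 @ $8.15 + 18 @ $6.35 = $7,180.50

COGS = $3,532.90; ending inventory = $7,180.50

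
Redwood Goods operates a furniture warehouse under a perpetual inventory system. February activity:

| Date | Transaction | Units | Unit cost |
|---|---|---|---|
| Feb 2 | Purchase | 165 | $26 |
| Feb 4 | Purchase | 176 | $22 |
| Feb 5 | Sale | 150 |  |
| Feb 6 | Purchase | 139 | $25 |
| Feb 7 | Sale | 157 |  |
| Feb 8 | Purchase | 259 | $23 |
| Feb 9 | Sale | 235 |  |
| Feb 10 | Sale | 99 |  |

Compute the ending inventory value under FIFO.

Ending inventory = $2,254

Feb 5, 150 sold [FIFO — oldest first]: 150 @ $26 = $3,900
Feb 7, 157 sold [FIFO — oldest first]: 15 @ $26 + 142 @ $22 = $3,514
Feb 9, 235 sold [FIFO — oldest first]: 34 @ $22 + 139 @ $25 + 62 @ $23 = $5,649
Feb 10, 99 sold [FIFO — oldest first]: 99 @ $23 = $2,277
Total COGS = $3,900 + $3,514 + $5,649 + $2,277 = $15,340
Ending inventory: 98 @ $23 = $2,254
Check: goods available $17,594 = COGS $15,340 + ending $2,254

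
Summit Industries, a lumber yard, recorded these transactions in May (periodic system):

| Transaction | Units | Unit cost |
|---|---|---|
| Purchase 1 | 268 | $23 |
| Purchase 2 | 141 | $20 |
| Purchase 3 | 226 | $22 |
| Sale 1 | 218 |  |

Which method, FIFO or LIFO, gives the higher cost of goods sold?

FIFO COGS: 218 @ $23 = $5,014
LIFO COGS: 218 @ $22 = $4,796

FIFO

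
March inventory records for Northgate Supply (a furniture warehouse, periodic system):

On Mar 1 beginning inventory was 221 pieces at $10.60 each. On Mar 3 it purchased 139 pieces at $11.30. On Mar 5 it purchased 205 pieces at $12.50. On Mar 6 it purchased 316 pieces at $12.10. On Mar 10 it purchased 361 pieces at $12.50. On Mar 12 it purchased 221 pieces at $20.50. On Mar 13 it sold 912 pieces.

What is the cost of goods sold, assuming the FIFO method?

COGS = $10,686.90

Mar 13, 912 sold [FIFO — oldest first]: 221 @ $10.60 + 139 @ $11.30 + 205 @ $12.50 + 316 @ $12.10 + 31 @ $12.50 = $10,686.90
Ending inventory: 330 @ $12.50 + 221 @ $20.50 = $8,655.50
Check: goods available $19,342.40 = COGS $10,686.90 + ending $8,655.50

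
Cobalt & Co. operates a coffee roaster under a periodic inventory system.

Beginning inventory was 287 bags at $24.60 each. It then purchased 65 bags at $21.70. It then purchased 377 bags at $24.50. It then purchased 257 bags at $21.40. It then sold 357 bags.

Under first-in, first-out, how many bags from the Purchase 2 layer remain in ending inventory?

Sale 1 (357) [FIFO — oldest first]: 287 @ $24.60 + 65 @ $21.70 + 5 @ $24.50 = $8,593.20
Ending inventory: 372 @ $24.50 + 257 @ $21.40 = $14,613.80
Check: goods available $23,207.00 = COGS $8,593.20 + ending $14,613.80

372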